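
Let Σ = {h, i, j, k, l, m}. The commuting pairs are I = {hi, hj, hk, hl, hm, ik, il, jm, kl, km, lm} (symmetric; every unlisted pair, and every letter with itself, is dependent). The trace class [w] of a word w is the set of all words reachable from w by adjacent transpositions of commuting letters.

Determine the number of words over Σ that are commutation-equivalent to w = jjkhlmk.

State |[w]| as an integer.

piece 0:j — minimal
piece 1:j rests on {0:j}
piece 2:k rests on {1:j}
piece 3:h — minimal
piece 4:l rests on {1:j}
piece 5:m — minimal
piece 6:k rests on {2:k}
minimal pieces: {0:j, 3:h, 5:m}
ways to finish when only these pieces remain (= sum over removing one remaining piece with nothing left below it):
  1 left: {3}→1  {4}→1  {5}→1  {6}→1
  2 left: {2,6}→1  {3,4}→2  {3,5}→2  {3,6}→2  {4,5}→2  {4,6}→2  {5,6}→2
  3 left: {2,3,6}→3  {2,4,6}→3  {2,5,6}→3  {3,4,5}→6  {3,4,6}→6  {3,5,6}→6  {4,5,6}→6
  4 left: {1,2,4,6}→3  {2,3,4,6}→12  {2,3,5,6}→12  {2,4,5,6}→12  {3,4,5,6}→24
  5 left: {0,1,2,4,6}→3  {1,2,3,4,6}→15  {1,2,4,5,6}→15  {2,3,4,5,6}→60
  placing 0:j first → 90 extensions
  placing 3:h first → 18 extensions
  placing 5:m first → 18 extensions
total linear extensions = 126

126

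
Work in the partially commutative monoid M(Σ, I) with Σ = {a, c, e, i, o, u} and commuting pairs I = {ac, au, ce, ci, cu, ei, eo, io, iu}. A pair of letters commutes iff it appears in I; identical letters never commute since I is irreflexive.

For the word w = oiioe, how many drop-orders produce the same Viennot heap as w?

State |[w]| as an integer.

30

piece 0:o — minimal
piece 1:i — minimal
piece 2:i rests on {1:i}
piece 3:o rests on {0:o}
piece 4:e — minimal
minimal pieces: {0:o, 1:i, 4:e}
ways to finish when only these pieces remain (= sum over removing one remaining piece with nothing left below it):
  1 left: {2}→1  {3}→1  {4}→1
  2 left: {0,3}→1  {1,2}→1  {2,3}→2  {2,4}→2  {3,4}→2
  3 left: {0,2,3}→3  {0,3,4}→3  {1,2,3}→3  {1,2,4}→3  {2,3,4}→6
  placing 0:o first → 12 extensions
  placing 1:i first → 12 extensions
  placing 4:e first → 6 extensions
total linear extensions = 30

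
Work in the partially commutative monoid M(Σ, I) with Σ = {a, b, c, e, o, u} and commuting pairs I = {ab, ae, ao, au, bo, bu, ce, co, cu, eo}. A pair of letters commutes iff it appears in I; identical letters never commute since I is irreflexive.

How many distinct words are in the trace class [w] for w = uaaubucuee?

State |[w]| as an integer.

piece 0:u — minimal
piece 1:a — minimal
piece 2:a rests on {1:a}
piece 3:u rests on {0:u}
piece 4:b — minimal
piece 5:u rests on {3:u}
piece 6:c rests on {2:a, 4:b}
piece 7:u rests on {5:u}
piece 8:e rests on {4:b, 7:u}
piece 9:e rests on {8:e}
minimal pieces: {0:u, 1:a, 4:b}
ways to finish when only these pieces remain (= sum over removing one remaining piece with nothing left below it):
  1 left: {6}→1  {9}→1
  2 left: {2,6}→1  {6,9}→2  {8,9}→1
  3 left: {1,2,6}→1  {2,6,9}→3  {6,8,9}→3  {7,8,9}→1
  4 left: {1,2,6,9}→4  {2,6,8,9}→6  {4,6,8,9}→3  {5,7,8,9}→1  {6,7,8,9}→4
  5 left: {1,2,6,8,9}→10  {2,4,6,8,9}→9  {2,6,7,8,9}→10  {3,5,7,8,9}→1  {4,6,7,8,9}→7  {5,6,7,8,9}→5
  6 left: {0,3,5,7,8,9}→1  {1,2,4,6,8,9}→19  {1,2,6,7,8,9}→20  {2,4,6,7,8,9}→26  {2,5,6,7,8,9}→15  {3,5,6,7,8,9}→6  {4,5,6,7,8,9}→12
  7 left: {0,3,5,6,7,8,9}→7  {1,2,4,6,7,8,9}→65  {1,2,5,6,7,8,9}→35  {2,3,5,6,7,8,9}→21  {2,4,5,6,7,8,9}→53  {3,4,5,6,7,8,9}→18
  8 left: {0,2,3,5,6,7,8,9}→28  {0,3,4,5,6,7,8,9}→25  {1,2,3,5,6,7,8,9}→56  {1,2,4,5,6,7,8,9}→153  {2,3,4,5,6,7,8,9}→92
  placing 0:u first → 301 extensions
  placing 1:a first → 145 extensions
  placing 4:b first → 84 extensions
total linear extensions = 530

530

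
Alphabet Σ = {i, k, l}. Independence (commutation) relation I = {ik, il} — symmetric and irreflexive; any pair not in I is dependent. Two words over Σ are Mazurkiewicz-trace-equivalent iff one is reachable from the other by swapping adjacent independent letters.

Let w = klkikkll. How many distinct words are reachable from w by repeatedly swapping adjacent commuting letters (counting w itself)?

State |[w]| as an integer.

8

drop 0:k onto floor
drop 1:l onto {0:k}
drop 2:k onto {1:l}
drop 3:i onto floor
drop 4:k onto {2:k}
drop 5:k onto {4:k}
drop 6:l onto {5:k}
drop 7:l onto {6:l}
ground layer = {0:k, 3:i}
drop-orders for the pieces not yet dropped (sum over which currently-grounded one goes next):
  1 to go: {3} 1  {7} 1
  2 to go: {3,7} 2  {6,7} 1
  3 to go: {3,6,7} 3  {5,6,7} 1
  4 to go: {3,5,6,7} 4  {4,5,6,7} 1
  5 to go: {2,4,5,6,7} 1  {3,4,5,6,7} 5
  6 to go: {1,2,4,5,6,7} 1  {2,3,4,5,6,7} 6
  if 0:k drops first: 7 orders
  if 3:i drops first: 1 orders
heap linearizations: 8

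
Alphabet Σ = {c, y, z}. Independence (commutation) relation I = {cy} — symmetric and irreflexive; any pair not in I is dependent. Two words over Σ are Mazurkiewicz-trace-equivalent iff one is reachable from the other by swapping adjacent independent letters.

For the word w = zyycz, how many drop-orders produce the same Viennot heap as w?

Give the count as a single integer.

3

0(z) covers ∅
1(y) covers 0:z
2(y) covers 1:y
3(c) covers 0:z
4(z) covers 2:y, 3:c
floor of heap: 0:z
completions by unplaced set U, small U first (add the entries for U minus each lowest piece of U):
  |U|=1: {4}:1
  |U|=2: {2,4}:1  {3,4}:1
  |U|=3: {1,2,4}:1  {2,3,4}:2
  start at 0(z): 3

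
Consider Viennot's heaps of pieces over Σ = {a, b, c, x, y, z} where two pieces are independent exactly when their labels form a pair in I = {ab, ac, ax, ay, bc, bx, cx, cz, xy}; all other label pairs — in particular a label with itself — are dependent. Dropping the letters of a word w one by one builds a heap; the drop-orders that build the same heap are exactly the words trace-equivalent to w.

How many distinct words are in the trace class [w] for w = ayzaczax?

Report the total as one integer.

#0=a has no predecessor
#1=y has no predecessor
#2=z depends on [0:a, 1:y]
#3=a depends on [2:z]
#4=c depends on [1:y]
#5=z depends on [3:a]
#6=a depends on [5:z]
#7=x depends on [5:z]
sources: [0:a, 1:y]
N(rest) = Σ N(rest − s) over sources s of rest; N(one piece) = 1:
  size 1 → [4]=1  [6]=1  [7]=1
  size 2 → [4,6]=2  [4,7]=2  [6,7]=2
  size 3 → [4,6,7]=6  [5,6,7]=2
  size 4 → [3,5,6,7]=2  [4,5,6,7]=8
  size 5 → [2,3,5,6,7]=2  [3,4,5,6,7]=10
  size 6 → [0,2,3,5,6,7]=2  [2,3,4,5,6,7]=12
  first=0(a) contributes 12
  first=1(y) contributes 14
|[w]| = 26

26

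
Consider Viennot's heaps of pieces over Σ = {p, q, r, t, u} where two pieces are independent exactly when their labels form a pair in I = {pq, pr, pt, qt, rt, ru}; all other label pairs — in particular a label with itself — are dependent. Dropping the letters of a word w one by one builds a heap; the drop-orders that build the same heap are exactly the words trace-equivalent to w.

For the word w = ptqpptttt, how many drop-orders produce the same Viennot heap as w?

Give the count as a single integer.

piece 0:p — minimal
piece 1:t — minimal
piece 2:q — minimal
piece 3:p rests on {0:p}
piece 4:p rests on {3:p}
piece 5:t rests on {1:t}
piece 6:t rests on {5:t}
piece 7:t rests on {6:t}
piece 8:t rests on {7:t}
minimal pieces: {0:p, 1:t, 2:q}
ways to finish when only these pieces remain (= sum over removing one remaining piece with nothing left below it):
  1 left: {2}→1  {4}→1  {8}→1
  2 left: {2,4}→2  {2,8}→2  {3,4}→1  {4,8}→2  {7,8}→1
  3 left: {0,3,4}→1  {2,3,4}→3  {2,4,8}→6  {2,7,8}→3  {3,4,8}→3  {4,7,8}→3  {6,7,8}→1
  4 left: {0,2,3,4}→4  {0,3,4,8}→4  {2,3,4,8}→12  {2,4,7,8}→12  {2,6,7,8}→4  {3,4,7,8}→6  {4,6,7,8}→4  {5,6,7,8}→1
  5 left: {0,2,3,4,8}→20  {0,3,4,7,8}→10  {1,5,6,7,8}→1  {2,3,4,7,8}→30  {2,4,6,7,8}→20  {2,5,6,7,8}→5  {3,4,6,7,8}→10  {4,5,6,7,8}→5
  6 left: {0,2,3,4,7,8}→60  {0,3,4,6,7,8}→20  {1,2,5,6,7,8}→6  {1,4,5,6,7,8}→6  {2,3,4,6,7,8}→60  {2,4,5,6,7,8}→30  {3,4,5,6,7,8}→15
  7 left: {0,2,3,4,6,7,8}→140  {0,3,4,5,6,7,8}→35  {1,2,4,5,6,7,8}→42  {1,3,4,5,6,7,8}→21  {2,3,4,5,6,7,8}→105
  placing 0:p first → 168 extensions
  placing 1:t first → 280 extensions
  placing 2:q first → 56 extensions
total linear extensions = 504

504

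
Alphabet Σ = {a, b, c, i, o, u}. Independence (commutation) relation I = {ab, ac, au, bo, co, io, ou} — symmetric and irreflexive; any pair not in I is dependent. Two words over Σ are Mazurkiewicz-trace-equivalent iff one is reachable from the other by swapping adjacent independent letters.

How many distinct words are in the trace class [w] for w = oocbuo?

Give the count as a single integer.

drop 0:o onto floor
drop 1:o onto {0:o}
drop 2:c onto floor
drop 3:b onto {2:c}
drop 4:u onto {3:b}
drop 5:o onto {1:o}
ground layer = {0:o, 2:c}
drop-orders for the pieces not yet dropped (sum over which currently-grounded one goes next):
  1 to go: {4} 1  {5} 1
  2 to go: {1,5} 1  {3,4} 1  {4,5} 2
  3 to go: {0,1,5} 1  {1,4,5} 3  {2,3,4} 1  {3,4,5} 3
  4 to go: {0,1,4,5} 4  {1,3,4,5} 6  {2,3,4,5} 4
  if 0:o drops first: 10 orders
  if 2:c drops first: 10 orders
heap linearizations: 20

20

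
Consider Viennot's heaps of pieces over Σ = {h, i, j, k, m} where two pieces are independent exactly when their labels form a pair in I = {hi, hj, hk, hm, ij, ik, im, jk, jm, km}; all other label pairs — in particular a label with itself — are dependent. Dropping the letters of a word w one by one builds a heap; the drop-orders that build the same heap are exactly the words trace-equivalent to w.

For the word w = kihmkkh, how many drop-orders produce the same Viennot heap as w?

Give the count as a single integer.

420

piece 0:k — minimal
piece 1:i — minimal
piece 2:h — minimal
piece 3:m — minimal
piece 4:k rests on {0:k}
piece 5:k rests on {4:k}
piece 6:h rests on {2:h}
minimal pieces: {0:k, 1:i, 2:h, 3:m}
ways to finish when only these pieces remain (= sum over removing one remaining piece with nothing left below it):
  1 left: {1}→1  {3}→1  {5}→1  {6}→1
  2 left: {1,3}→2  {1,5}→2  {1,6}→2  {2,6}→1  {3,5}→2  {3,6}→2  {4,5}→1  {5,6}→2
  3 left: {0,4,5}→1  {1,2,6}→3  {1,3,5}→6  {1,3,6}→6  {1,4,5}→3  {1,5,6}→6  {2,3,6}→3  {2,5,6}→3  {3,4,5}→3  {3,5,6}→6  {4,5,6}→3
  4 left: {0,1,4,5}→4  {0,3,4,5}→4  {0,4,5,6}→4  {1,2,3,6}→12  {1,2,5,6}→12  {1,3,4,5}→12  {1,3,5,6}→24  {1,4,5,6}→12  {2,3,5,6}→12  {2,4,5,6}→6  {3,4,5,6}→12
  5 left: {0,1,3,4,5}→20  {0,1,4,5,6}→20  {0,2,4,5,6}→10  {0,3,4,5,6}→20  {1,2,3,5,6}→60  {1,2,4,5,6}→30  {1,3,4,5,6}→60  {2,3,4,5,6}→30
  placing 0:k first → 180 extensions
  placing 1:i first → 60 extensions
  placing 2:h first → 120 extensions
  placing 3:m first → 60 extensions
total linear extensions = 420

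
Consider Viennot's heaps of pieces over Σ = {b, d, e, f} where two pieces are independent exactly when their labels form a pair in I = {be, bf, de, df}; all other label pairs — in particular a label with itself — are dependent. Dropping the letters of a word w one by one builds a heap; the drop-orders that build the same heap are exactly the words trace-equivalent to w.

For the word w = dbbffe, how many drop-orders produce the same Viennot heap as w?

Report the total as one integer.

#0=d has no predecessor
#1=b depends on [0:d]
#2=b depends on [1:b]
#3=f has no predecessor
#4=f depends on [3:f]
#5=e depends on [4:f]
sources: [0:d, 3:f]
N(rest) = Σ N(rest − s) over sources s of rest; N(one piece) = 1:
  size 1 → [2]=1  [5]=1
  size 2 → [1,2]=1  [2,5]=2  [4,5]=1
  size 3 → [0,1,2]=1  [1,2,5]=3  [2,4,5]=3  [3,4,5]=1
  size 4 → [0,1,2,5]=4  [1,2,4,5]=6  [2,3,4,5]=4
  first=0(d) contributes 10
  first=3(f) contributes 10
|[w]| = 20

20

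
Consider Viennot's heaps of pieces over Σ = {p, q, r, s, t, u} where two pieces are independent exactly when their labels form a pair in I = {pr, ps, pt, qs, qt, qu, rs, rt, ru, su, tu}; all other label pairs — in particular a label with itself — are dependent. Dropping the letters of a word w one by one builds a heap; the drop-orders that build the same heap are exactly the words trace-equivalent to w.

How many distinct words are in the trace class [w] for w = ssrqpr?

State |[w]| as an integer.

30

#0=s has no predecessor
#1=s depends on [0:s]
#2=r has no predecessor
#3=q depends on [2:r]
#4=p depends on [3:q]
#5=r depends on [3:q]
sources: [0:s, 2:r]
N(rest) = Σ N(rest − s) over sources s of rest; N(one piece) = 1:
  size 1 → [1]=1  [4]=1  [5]=1
  size 2 → [0,1]=1  [1,4]=2  [1,5]=2  [4,5]=2
  size 3 → [0,1,4]=3  [0,1,5]=3  [1,4,5]=6  [3,4,5]=2
  size 4 → [0,1,4,5]=12  [1,3,4,5]=8  [2,3,4,5]=2
  first=0(s) contributes 10
  first=2(r) contributes 20
|[w]| = 30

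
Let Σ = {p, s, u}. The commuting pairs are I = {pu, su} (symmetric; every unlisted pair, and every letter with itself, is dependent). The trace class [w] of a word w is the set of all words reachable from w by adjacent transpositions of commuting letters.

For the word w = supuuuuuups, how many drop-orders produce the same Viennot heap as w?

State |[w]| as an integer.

330

piece 0:s — minimal
piece 1:u — minimal
piece 2:p rests on {0:s}
piece 3:u rests on {1:u}
piece 4:u rests on {3:u}
piece 5:u rests on {4:u}
piece 6:u rests on {5:u}
piece 7:u rests on {6:u}
piece 8:u rests on {7:u}
piece 9:p rests on {2:p}
piece 10:s rests on {9:p}
minimal pieces: {0:s, 1:u}
ways to finish when only these pieces remain (= sum over removing one remaining piece with nothing left below it):
  1 left: {8}→1  {10}→1
  2 left: {7,8}→1  {8,10}→2  {9,10}→1
  3 left: {2,9,10}→1  {6,7,8}→1  {7,8,10}→3  {8,9,10}→3
  4 left: {0,2,9,10}→1  {2,8,9,10}→4  {5,6,7,8}→1  {6,7,8,10}→4  {7,8,9,10}→6
  5 left: {0,2,8,9,10}→5  {2,7,8,9,10}→10  {4,5,6,7,8}→1  {5,6,7,8,10}→5  {6,7,8,9,10}→10
  6 left: {0,2,7,8,9,10}→15  {2,6,7,8,9,10}→20  {3,4,5,6,7,8}→1  {4,5,6,7,8,10}→6  {5,6,7,8,9,10}→15
  7 left: {0,2,6,7,8,9,10}→35  {1,3,4,5,6,7,8}→1  {2,5,6,7,8,9,10}→35  {3,4,5,6,7,8,10}→7  {4,5,6,7,8,9,10}→21
  8 left: {0,2,5,6,7,8,9,10}→70  {1,3,4,5,6,7,8,10}→8  {2,4,5,6,7,8,9,10}→56  {3,4,5,6,7,8,9,10}→28
  9 left: {0,2,4,5,6,7,8,9,10}→126  {1,3,4,5,6,7,8,9,10}→36  {2,3,4,5,6,7,8,9,10}→84
  placing 0:s first → 120 extensions
  placing 1:u first → 210 extensions
total linear extensions = 330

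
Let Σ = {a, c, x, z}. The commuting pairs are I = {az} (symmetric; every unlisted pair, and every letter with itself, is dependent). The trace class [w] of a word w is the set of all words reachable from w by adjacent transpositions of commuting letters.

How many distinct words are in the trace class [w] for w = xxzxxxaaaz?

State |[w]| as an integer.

drop 0:x onto floor
drop 1:x onto {0:x}
drop 2:z onto {1:x}
drop 3:x onto {2:z}
drop 4:x onto {3:x}
drop 5:x onto {4:x}
drop 6:a onto {5:x}
drop 7:a onto {6:a}
drop 8:a onto {7:a}
drop 9:z onto {5:x}
ground layer = {0:x}
drop-orders for the pieces not yet dropped (sum over which currently-grounded one goes next):
  1 to go: {8} 1  {9} 1
  2 to go: {7,8} 1  {8,9} 2
  3 to go: {6,7,8} 1  {7,8,9} 3
  4 to go: {6,7,8,9} 4
  5 to go: {5,6,7,8,9} 4
  6 to go: {4,5,6,7,8,9} 4
  7 to go: {3,4,5,6,7,8,9} 4
  8 to go: {2,3,4,5,6,7,8,9} 4
  if 0:x drops first: 4 orders

4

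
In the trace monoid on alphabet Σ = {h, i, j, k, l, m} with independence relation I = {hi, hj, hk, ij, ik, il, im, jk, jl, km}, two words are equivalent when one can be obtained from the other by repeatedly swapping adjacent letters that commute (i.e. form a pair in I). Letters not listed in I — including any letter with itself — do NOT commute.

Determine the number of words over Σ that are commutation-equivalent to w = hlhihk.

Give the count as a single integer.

18

drop 0:h onto floor
drop 1:l onto {0:h}
drop 2:h onto {1:l}
drop 3:i onto floor
drop 4:h onto {2:h}
drop 5:k onto {1:l}
ground layer = {0:h, 3:i}
drop-orders for the pieces not yet dropped (sum over which currently-grounded one goes next):
  1 to go: {3} 1  {4} 1  {5} 1
  2 to go: {2,4} 1  {3,4} 2  {3,5} 2  {4,5} 2
  3 to go: {2,3,4} 3  {2,4,5} 3  {3,4,5} 6
  4 to go: {1,2,4,5} 3  {2,3,4,5} 12
  if 0:h drops first: 15 orders
  if 3:i drops first: 3 orders
heap linearizations: 18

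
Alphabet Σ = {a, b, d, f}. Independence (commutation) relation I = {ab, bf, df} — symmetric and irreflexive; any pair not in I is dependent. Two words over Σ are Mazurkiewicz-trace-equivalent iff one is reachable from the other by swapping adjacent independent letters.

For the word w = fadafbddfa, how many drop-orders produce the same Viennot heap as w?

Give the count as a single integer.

#0=f has no predecessor
#1=a depends on [0:f]
#2=d depends on [1:a]
#3=a depends on [2:d]
#4=f depends on [3:a]
#5=b depends on [2:d]
#6=d depends on [3:a, 5:b]
#7=d depends on [6:d]
#8=f depends on [4:f]
#9=a depends on [7:d, 8:f]
sources: [0:f]
N(rest) = Σ N(rest − s) over sources s of rest; N(one piece) = 1:
  size 1 → [9]=1
  size 2 → [7,9]=1  [8,9]=1
  size 3 → [4,8,9]=1  [6,7,9]=1  [7,8,9]=2
  size 4 → [4,7,8,9]=3  [5,6,7,9]=1  [6,7,8,9]=3
  size 5 → [4,6,7,8,9]=6  [5,6,7,8,9]=4
  size 6 → [3,4,6,7,8,9]=6  [4,5,6,7,8,9]=10
  size 7 → [3,4,5,6,7,8,9]=16
  size 8 → [2,3,4,5,6,7,8,9]=16
  first=0(f) contributes 16

16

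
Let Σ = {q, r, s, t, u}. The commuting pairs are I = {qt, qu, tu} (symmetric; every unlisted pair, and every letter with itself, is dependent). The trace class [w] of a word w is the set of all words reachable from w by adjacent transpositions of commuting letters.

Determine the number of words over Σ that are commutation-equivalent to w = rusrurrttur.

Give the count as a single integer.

0(r) covers ∅
1(u) covers 0:r
2(s) covers 1:u
3(r) covers 2:s
4(u) covers 3:r
5(r) covers 4:u
6(r) covers 5:r
7(t) covers 6:r
8(t) covers 7:t
9(u) covers 6:r
10(r) covers 8:t, 9:u
floor of heap: 0:r
completions by unplaced set U, small U first (add the entries for U minus each lowest piece of U):
  |U|=1: {10}:1
  |U|=2: {8,10}:1  {9,10}:1
  |U|=3: {7,8,10}:1  {8,9,10}:2
  |U|=4: {7,8,9,10}:3
  |U|=5: {6,7,8,9,10}:3
  |U|=6: {5,6,7,8,9,10}:3
  |U|=7: {4,5,6,7,8,9,10}:3
  |U|=8: {3,4,5,6,7,8,9,10}:3
  |U|=9: {2,3,4,5,6,7,8,9,10}:3
  start at 0(r): 3

3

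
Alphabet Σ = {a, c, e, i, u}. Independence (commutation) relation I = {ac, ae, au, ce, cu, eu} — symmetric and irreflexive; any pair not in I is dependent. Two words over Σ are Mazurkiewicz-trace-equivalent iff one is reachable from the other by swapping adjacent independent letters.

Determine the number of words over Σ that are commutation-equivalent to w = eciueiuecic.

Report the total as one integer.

piece 0:e — minimal
piece 1:c — minimal
piece 2:i rests on {0:e, 1:c}
piece 3:u rests on {2:i}
piece 4:e rests on {2:i}
piece 5:i rests on {3:u, 4:e}
piece 6:u rests on {5:i}
piece 7:e rests on {5:i}
piece 8:c rests on {5:i}
piece 9:i rests on {6:u, 7:e, 8:c}
piece 10:c rests on {9:i}
minimal pieces: {0:e, 1:c}
ways to finish when only these pieces remain (= sum over removing one remaining piece with nothing left below it):
  1 left: {10}→1
  2 left: {9,10}→1
  3 left: {6,9,10}→1  {7,9,10}→1  {8,9,10}→1
  4 left: {6,7,9,10}→2  {6,8,9,10}→2  {7,8,9,10}→2
  5 left: {6,7,8,9,10}→6
  6 left: {5,6,7,8,9,10}→6
  7 left: {3,5,6,7,8,9,10}→6  {4,5,6,7,8,9,10}→6
  8 left: {3,4,5,6,7,8,9,10}→12
  9 left: {2,3,4,5,6,7,8,9,10}→12
  placing 0:e first → 12 extensions
  placing 1:c first → 12 extensions
total linear extensions = 24

24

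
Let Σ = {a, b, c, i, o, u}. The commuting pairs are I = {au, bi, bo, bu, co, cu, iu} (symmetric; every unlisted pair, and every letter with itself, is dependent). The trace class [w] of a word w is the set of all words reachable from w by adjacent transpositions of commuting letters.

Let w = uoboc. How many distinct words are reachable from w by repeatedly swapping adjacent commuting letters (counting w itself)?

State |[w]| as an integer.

10

piece 0:u — minimal
piece 1:o rests on {0:u}
piece 2:b — minimal
piece 3:o rests on {1:o}
piece 4:c rests on {2:b}
minimal pieces: {0:u, 2:b}
ways to finish when only these pieces remain (= sum over removing one remaining piece with nothing left below it):
  1 left: {3}→1  {4}→1
  2 left: {1,3}→1  {2,4}→1  {3,4}→2
  3 left: {0,1,3}→1  {1,3,4}→3  {2,3,4}→3
  placing 0:u first → 6 extensions
  placing 2:b first → 4 extensions
total linear extensions = 10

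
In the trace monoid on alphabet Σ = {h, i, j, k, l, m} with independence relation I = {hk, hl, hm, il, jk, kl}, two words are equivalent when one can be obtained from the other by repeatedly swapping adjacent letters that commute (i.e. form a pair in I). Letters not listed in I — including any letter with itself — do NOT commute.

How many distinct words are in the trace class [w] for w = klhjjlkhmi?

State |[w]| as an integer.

#0=k has no predecessor
#1=l has no predecessor
#2=h has no predecessor
#3=j depends on [1:l, 2:h]
#4=j depends on [3:j]
#5=l depends on [4:j]
#6=k depends on [0:k]
#7=h depends on [4:j]
#8=m depends on [5:l, 6:k]
#9=i depends on [7:h, 8:m]
sources: [0:k, 1:l, 2:h]
N(rest) = Σ N(rest − s) over sources s of rest; N(one piece) = 1:
  size 1 → [9]=1
  size 2 → [7,9]=1  [8,9]=1
  size 3 → [5,8,9]=1  [6,8,9]=1  [7,8,9]=2
  size 4 → [0,6,8,9]=1  [5,6,8,9]=2  [5,7,8,9]=3  [6,7,8,9]=3
  size 5 → [0,5,6,8,9]=3  [0,6,7,8,9]=4  [4,5,7,8,9]=3  [5,6,7,8,9]=8
  size 6 → [0,5,6,7,8,9]=15  [3,4,5,7,8,9]=3  [4,5,6,7,8,9]=11
  size 7 → [0,4,5,6,7,8,9]=26  [1,3,4,5,7,8,9]=3  [2,3,4,5,7,8,9]=3  [3,4,5,6,7,8,9]=14
  size 8 → [0,3,4,5,6,7,8,9]=40  [1,2,3,4,5,7,8,9]=6  [1,3,4,5,6,7,8,9]=17  [2,3,4,5,6,7,8,9]=17
  first=0(k) contributes 40
  first=1(l) contributes 57
  first=2(h) contributes 57
|[w]| = 154

154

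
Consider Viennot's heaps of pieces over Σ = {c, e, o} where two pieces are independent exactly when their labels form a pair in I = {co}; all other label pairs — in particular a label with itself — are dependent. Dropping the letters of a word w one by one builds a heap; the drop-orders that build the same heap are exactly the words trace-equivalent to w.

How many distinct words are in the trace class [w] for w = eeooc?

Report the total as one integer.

piece 0:e — minimal
piece 1:e rests on {0:e}
piece 2:o rests on {1:e}
piece 3:o rests on {2:o}
piece 4:c rests on {1:e}
minimal pieces: {0:e}
ways to finish when only these pieces remain (= sum over removing one remaining piece with nothing left below it):
  1 left: {3}→1  {4}→1
  2 left: {2,3}→1  {3,4}→2
  3 left: {2,3,4}→3
  placing 0:e first → 3 extensions

3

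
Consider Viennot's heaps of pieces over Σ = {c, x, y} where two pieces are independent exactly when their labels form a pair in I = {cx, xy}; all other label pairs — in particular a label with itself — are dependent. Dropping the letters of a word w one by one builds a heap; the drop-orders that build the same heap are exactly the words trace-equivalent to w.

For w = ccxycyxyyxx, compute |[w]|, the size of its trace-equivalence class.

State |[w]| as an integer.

330

0(c) covers ∅
1(c) covers 0:c
2(x) covers ∅
3(y) covers 1:c
4(c) covers 3:y
5(y) covers 4:c
6(x) covers 2:x
7(y) covers 5:y
8(y) covers 7:y
9(x) covers 6:x
10(x) covers 9:x
floor of heap: 0:c, 2:x
completions by unplaced set U, small U first (add the entries for U minus each lowest piece of U):
  |U|=1: {8}:1  {10}:1
  |U|=2: {7,8}:1  {8,10}:2  {9,10}:1
  |U|=3: {5,7,8}:1  {6,9,10}:1  {7,8,10}:3  {8,9,10}:3
  |U|=4: {2,6,9,10}:1  {4,5,7,8}:1  {5,7,8,10}:4  {6,8,9,10}:4  {7,8,9,10}:6
  |U|=5: {2,6,8,9,10}:5  {3,4,5,7,8}:1  {4,5,7,8,10}:5  {5,7,8,9,10}:10  {6,7,8,9,10}:10
  |U|=6: {1,3,4,5,7,8}:1  {2,6,7,8,9,10}:15  {3,4,5,7,8,10}:6  {4,5,7,8,9,10}:15  {5,6,7,8,9,10}:20
  |U|=7: {0,1,3,4,5,7,8}:1  {1,3,4,5,7,8,10}:7  {2,5,6,7,8,9,10}:35  {3,4,5,7,8,9,10}:21  {4,5,6,7,8,9,10}:35
  |U|=8: {0,1,3,4,5,7,8,10}:8  {1,3,4,5,7,8,9,10}:28  {2,4,5,6,7,8,9,10}:70  {3,4,5,6,7,8,9,10}:56
  |U|=9: {0,1,3,4,5,7,8,9,10}:36  {1,3,4,5,6,7,8,9,10}:84  {2,3,4,5,6,7,8,9,10}:126
  start at 0(c): 210
  start at 2(x): 120
sum over floor = 330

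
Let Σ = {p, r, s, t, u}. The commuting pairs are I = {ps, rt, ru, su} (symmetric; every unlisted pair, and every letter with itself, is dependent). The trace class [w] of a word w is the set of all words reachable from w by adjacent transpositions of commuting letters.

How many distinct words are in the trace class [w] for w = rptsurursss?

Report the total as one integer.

#0=r has no predecessor
#1=p depends on [0:r]
#2=t depends on [1:p]
#3=s depends on [2:t]
#4=u depends on [2:t]
#5=r depends on [3:s]
#6=u depends on [4:u]
#7=r depends on [5:r]
#8=s depends on [7:r]
#9=s depends on [8:s]
#10=s depends on [9:s]
sources: [0:r]
N(rest) = Σ N(rest − s) over sources s of rest; N(one piece) = 1:
  size 1 → [6]=1  [10]=1
  size 2 → [4,6]=1  [6,10]=2  [9,10]=1
  size 3 → [4,6,10]=3  [6,9,10]=3  [8,9,10]=1
  size 4 → [4,6,9,10]=6  [6,8,9,10]=4  [7,8,9,10]=1
  size 5 → [4,6,8,9,10]=10  [5,7,8,9,10]=1  [6,7,8,9,10]=5
  size 6 → [3,5,7,8,9,10]=1  [4,6,7,8,9,10]=15  [5,6,7,8,9,10]=6
  size 7 → [3,5,6,7,8,9,10]=7  [4,5,6,7,8,9,10]=21
  size 8 → [3,4,5,6,7,8,9,10]=28
  size 9 → [2,3,4,5,6,7,8,9,10]=28
  first=0(r) contributes 28

28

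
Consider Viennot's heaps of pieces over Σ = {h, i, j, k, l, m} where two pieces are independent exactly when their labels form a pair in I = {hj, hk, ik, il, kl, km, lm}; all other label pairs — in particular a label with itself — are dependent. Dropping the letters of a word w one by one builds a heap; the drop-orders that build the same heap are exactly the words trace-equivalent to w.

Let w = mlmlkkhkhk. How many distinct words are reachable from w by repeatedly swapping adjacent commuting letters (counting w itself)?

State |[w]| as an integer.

0(m) covers ∅
1(l) covers ∅
2(m) covers 0:m
3(l) covers 1:l
4(k) covers ∅
5(k) covers 4:k
6(h) covers 2:m, 3:l
7(k) covers 5:k
8(h) covers 6:h
9(k) covers 7:k
floor of heap: 0:m, 1:l, 4:k
completions by unplaced set U, small U first (add the entries for U minus each lowest piece of U):
  |U|=1: {8}:1  {9}:1
  |U|=2: {6,8}:1  {7,9}:1  {8,9}:2
  |U|=3: {2,6,8}:1  {3,6,8}:1  {5,7,9}:1  {6,8,9}:3  {7,8,9}:3
  |U|=4: {0,2,6,8}:1  {1,3,6,8}:1  {2,3,6,8}:2  {2,6,8,9}:4  {3,6,8,9}:4  {4,5,7,9}:1  {5,7,8,9}:4  {6,7,8,9}:6
  |U|=5: {0,2,3,6,8}:3  {0,2,6,8,9}:5  {1,2,3,6,8}:3  {1,3,6,8,9}:5  {2,3,6,8,9}:10  {2,6,7,8,9}:10  {3,6,7,8,9}:10  {4,5,7,8,9}:5  {5,6,7,8,9}:10
  |U|=6: {0,1,2,3,6,8}:6  {0,2,3,6,8,9}:18  {0,2,6,7,8,9}:15  {1,2,3,6,8,9}:18  {1,3,6,7,8,9}:15  {2,3,6,7,8,9}:30  {2,5,6,7,8,9}:20  {3,5,6,7,8,9}:20  {4,5,6,7,8,9}:15
  |U|=7: {0,1,2,3,6,8,9}:42  {0,2,3,6,7,8,9}:63  {0,2,5,6,7,8,9}:35  {1,2,3,6,7,8,9}:63  {1,3,5,6,7,8,9}:35  {2,3,5,6,7,8,9}:70  {2,4,5,6,7,8,9}:35  {3,4,5,6,7,8,9}:35
  |U|=8: {0,1,2,3,6,7,8,9}:168  {0,2,3,5,6,7,8,9}:168  {0,2,4,5,6,7,8,9}:70  {1,2,3,5,6,7,8,9}:168  {1,3,4,5,6,7,8,9}:70  {2,3,4,5,6,7,8,9}:140
  start at 0(m): 378
  start at 1(l): 378
  start at 4(k): 504
sum over floor = 1260

1260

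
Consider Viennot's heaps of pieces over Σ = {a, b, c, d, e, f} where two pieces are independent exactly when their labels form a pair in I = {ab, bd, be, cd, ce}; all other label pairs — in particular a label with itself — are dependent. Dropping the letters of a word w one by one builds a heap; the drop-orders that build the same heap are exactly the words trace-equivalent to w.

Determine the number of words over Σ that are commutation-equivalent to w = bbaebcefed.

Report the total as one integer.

34

#0=b has no predecessor
#1=b depends on [0:b]
#2=a has no predecessor
#3=e depends on [2:a]
#4=b depends on [1:b]
#5=c depends on [2:a, 4:b]
#6=e depends on [3:e]
#7=f depends on [5:c, 6:e]
#8=e depends on [7:f]
#9=d depends on [8:e]
sources: [0:b, 2:a]
N(rest) = Σ N(rest − s) over sources s of rest; N(one piece) = 1:
  size 1 → [9]=1
  size 2 → [8,9]=1
  size 3 → [7,8,9]=1
  size 4 → [5,7,8,9]=1  [6,7,8,9]=1
  size 5 → [3,6,7,8,9]=1  [4,5,7,8,9]=1  [5,6,7,8,9]=2
  size 6 → [1,4,5,7,8,9]=1  [3,5,6,7,8,9]=3  [4,5,6,7,8,9]=3
  size 7 → [0,1,4,5,7,8,9]=1  [1,4,5,6,7,8,9]=4  [2,3,5,6,7,8,9]=3  [3,4,5,6,7,8,9]=6
  size 8 → [0,1,4,5,6,7,8,9]=5  [1,3,4,5,6,7,8,9]=10  [2,3,4,5,6,7,8,9]=9
  first=0(b) contributes 19
  first=2(a) contributes 15
|[w]| = 34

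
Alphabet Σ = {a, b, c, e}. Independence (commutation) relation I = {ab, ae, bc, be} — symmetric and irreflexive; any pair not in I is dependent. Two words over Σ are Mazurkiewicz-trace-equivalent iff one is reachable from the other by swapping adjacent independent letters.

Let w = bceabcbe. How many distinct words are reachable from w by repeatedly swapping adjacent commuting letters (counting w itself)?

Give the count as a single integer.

0(b) covers ∅
1(c) covers ∅
2(e) covers 1:c
3(a) covers 1:c
4(b) covers 0:b
5(c) covers 2:e, 3:a
6(b) covers 4:b
7(e) covers 5:c
floor of heap: 0:b, 1:c
completions by unplaced set U, small U first (add the entries for U minus each lowest piece of U):
  |U|=1: {6}:1  {7}:1
  |U|=2: {4,6}:1  {5,7}:1  {6,7}:2
  |U|=3: {0,4,6}:1  {2,5,7}:1  {3,5,7}:1  {4,6,7}:3  {5,6,7}:3
  |U|=4: {0,4,6,7}:4  {2,3,5,7}:2  {2,5,6,7}:4  {3,5,6,7}:4  {4,5,6,7}:6
  |U|=5: {0,4,5,6,7}:10  {1,2,3,5,7}:2  {2,3,5,6,7}:10  {2,4,5,6,7}:10  {3,4,5,6,7}:10
  |U|=6: {0,2,4,5,6,7}:20  {0,3,4,5,6,7}:20  {1,2,3,5,6,7}:12  {2,3,4,5,6,7}:30
  start at 0(b): 42
  start at 1(c): 70
sum over floor = 112

112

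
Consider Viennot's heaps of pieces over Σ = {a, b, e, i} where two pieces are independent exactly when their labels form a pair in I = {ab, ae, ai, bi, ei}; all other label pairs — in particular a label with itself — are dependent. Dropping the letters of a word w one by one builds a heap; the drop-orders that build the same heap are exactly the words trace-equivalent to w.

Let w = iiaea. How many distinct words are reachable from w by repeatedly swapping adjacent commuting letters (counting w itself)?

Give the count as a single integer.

#0=i has no predecessor
#1=i depends on [0:i]
#2=a has no predecessor
#3=e has no predecessor
#4=a depends on [2:a]
sources: [0:i, 2:a, 3:e]
N(rest) = Σ N(rest − s) over sources s of rest; N(one piece) = 1:
  size 1 → [1]=1  [3]=1  [4]=1
  size 2 → [0,1]=1  [1,3]=2  [1,4]=2  [2,4]=1  [3,4]=2
  size 3 → [0,1,3]=3  [0,1,4]=3  [1,2,4]=3  [1,3,4]=6  [2,3,4]=3
  first=0(i) contributes 12
  first=2(a) contributes 12
  first=3(e) contributes 6
|[w]| = 30

30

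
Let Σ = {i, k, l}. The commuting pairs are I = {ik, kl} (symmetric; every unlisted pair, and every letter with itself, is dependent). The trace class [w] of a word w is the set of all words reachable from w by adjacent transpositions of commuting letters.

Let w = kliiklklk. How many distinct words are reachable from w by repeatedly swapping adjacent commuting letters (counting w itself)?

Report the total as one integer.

#0=k has no predecessor
#1=l has no predecessor
#2=i depends on [1:l]
#3=i depends on [2:i]
#4=k depends on [0:k]
#5=l depends on [3:i]
#6=k depends on [4:k]
#7=l depends on [5:l]
#8=k depends on [6:k]
sources: [0:k, 1:l]
N(rest) = Σ N(rest − s) over sources s of rest; N(one piece) = 1:
  size 1 → [7]=1  [8]=1
  size 2 → [5,7]=1  [6,8]=1  [7,8]=2
  size 3 → [3,5,7]=1  [4,6,8]=1  [5,7,8]=3  [6,7,8]=3
  size 4 → [0,4,6,8]=1  [2,3,5,7]=1  [3,5,7,8]=4  [4,6,7,8]=4  [5,6,7,8]=6
  size 5 → [0,4,6,7,8]=5  [1,2,3,5,7]=1  [2,3,5,7,8]=5  [3,5,6,7,8]=10  [4,5,6,7,8]=10
  size 6 → [0,4,5,6,7,8]=15  [1,2,3,5,7,8]=6  [2,3,5,6,7,8]=15  [3,4,5,6,7,8]=20
  size 7 → [0,3,4,5,6,7,8]=35  [1,2,3,5,6,7,8]=21  [2,3,4,5,6,7,8]=35
  first=0(k) contributes 56
  first=1(l) contributes 70
|[w]| = 126

126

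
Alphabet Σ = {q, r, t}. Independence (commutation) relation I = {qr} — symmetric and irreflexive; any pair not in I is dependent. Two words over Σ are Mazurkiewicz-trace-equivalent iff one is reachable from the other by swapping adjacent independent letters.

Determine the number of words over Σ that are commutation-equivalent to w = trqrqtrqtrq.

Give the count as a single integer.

24

0(t) covers ∅
1(r) covers 0:t
2(q) covers 0:t
3(r) covers 1:r
4(q) covers 2:q
5(t) covers 3:r, 4:q
6(r) covers 5:t
7(q) covers 5:t
8(t) covers 6:r, 7:q
9(r) covers 8:t
10(q) covers 8:t
floor of heap: 0:t
completions by unplaced set U, small U first (add the entries for U minus each lowest piece of U):
  |U|=1: {9}:1  {10}:1
  |U|=2: {9,10}:2
  |U|=3: {8,9,10}:2
  |U|=4: {6,8,9,10}:2  {7,8,9,10}:2
  |U|=5: {6,7,8,9,10}:4
  |U|=6: {5,6,7,8,9,10}:4
  |U|=7: {3,5,6,7,8,9,10}:4  {4,5,6,7,8,9,10}:4
  |U|=8: {1,3,5,6,7,8,9,10}:4  {2,4,5,6,7,8,9,10}:4  {3,4,5,6,7,8,9,10}:8
  |U|=9: {1,3,4,5,6,7,8,9,10}:12  {2,3,4,5,6,7,8,9,10}:12
  start at 0(t): 24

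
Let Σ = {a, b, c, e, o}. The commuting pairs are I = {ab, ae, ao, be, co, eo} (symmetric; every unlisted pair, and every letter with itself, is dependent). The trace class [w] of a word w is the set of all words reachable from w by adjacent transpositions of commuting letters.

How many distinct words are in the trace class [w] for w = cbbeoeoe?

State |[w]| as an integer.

0(c) covers ∅
1(b) covers 0:c
2(b) covers 1:b
3(e) covers 0:c
4(o) covers 2:b
5(e) covers 3:e
6(o) covers 4:o
7(e) covers 5:e
floor of heap: 0:c
completions by unplaced set U, small U first (add the entries for U minus each lowest piece of U):
  |U|=1: {6}:1  {7}:1
  |U|=2: {4,6}:1  {5,7}:1  {6,7}:2
  |U|=3: {2,4,6}:1  {3,5,7}:1  {4,6,7}:3  {5,6,7}:3
  |U|=4: {1,2,4,6}:1  {2,4,6,7}:4  {3,5,6,7}:4  {4,5,6,7}:6
  |U|=5: {1,2,4,6,7}:5  {2,4,5,6,7}:10  {3,4,5,6,7}:10
  |U|=6: {1,2,4,5,6,7}:15  {2,3,4,5,6,7}:20
  start at 0(c): 35

35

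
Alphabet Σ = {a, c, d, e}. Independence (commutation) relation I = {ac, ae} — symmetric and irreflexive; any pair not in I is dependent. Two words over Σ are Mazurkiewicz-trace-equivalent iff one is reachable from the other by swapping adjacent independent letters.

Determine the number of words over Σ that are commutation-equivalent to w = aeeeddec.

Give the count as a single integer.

drop 0:a onto floor
drop 1:e onto floor
drop 2:e onto {1:e}
drop 3:e onto {2:e}
drop 4:d onto {0:a, 3:e}
drop 5:d onto {4:d}
drop 6:e onto {5:d}
drop 7:c onto {6:e}
ground layer = {0:a, 1:e}
drop-orders for the pieces not yet dropped (sum over which currently-grounded one goes next):
  1 to go: {7} 1
  2 to go: {6,7} 1
  3 to go: {5,6,7} 1
  4 to go: {4,5,6,7} 1
  5 to go: {0,4,5,6,7} 1  {3,4,5,6,7} 1
  6 to go: {0,3,4,5,6,7} 2  {2,3,4,5,6,7} 1
  if 0:a drops first: 1 orders
  if 1:e drops first: 3 orders
heap linearizations: 4

4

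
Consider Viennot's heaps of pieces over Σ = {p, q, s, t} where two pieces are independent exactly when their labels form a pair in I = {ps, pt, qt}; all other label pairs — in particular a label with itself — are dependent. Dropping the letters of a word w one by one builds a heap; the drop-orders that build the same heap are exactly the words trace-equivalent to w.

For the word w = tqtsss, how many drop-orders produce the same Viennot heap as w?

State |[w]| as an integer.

0(t) covers ∅
1(q) covers ∅
2(t) covers 0:t
3(s) covers 1:q, 2:t
4(s) covers 3:s
5(s) covers 4:s
floor of heap: 0:t, 1:q
completions by unplaced set U, small U first (add the entries for U minus each lowest piece of U):
  |U|=1: {5}:1
  |U|=2: {4,5}:1
  |U|=3: {3,4,5}:1
  |U|=4: {1,3,4,5}:1  {2,3,4,5}:1
  start at 0(t): 2
  start at 1(q): 1
sum over floor = 3

3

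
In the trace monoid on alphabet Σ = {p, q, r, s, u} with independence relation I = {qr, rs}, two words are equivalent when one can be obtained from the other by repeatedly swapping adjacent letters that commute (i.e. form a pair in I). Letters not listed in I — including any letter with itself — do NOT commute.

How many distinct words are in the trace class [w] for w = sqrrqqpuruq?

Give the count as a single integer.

15

#0=s has no predecessor
#1=q depends on [0:s]
#2=r has no predecessor
#3=r depends on [2:r]
#4=q depends on [1:q]
#5=q depends on [4:q]
#6=p depends on [3:r, 5:q]
#7=u depends on [6:p]
#8=r depends on [7:u]
#9=u depends on [8:r]
#10=q depends on [9:u]
sources: [0:s, 2:r]
N(rest) = Σ N(rest − s) over sources s of rest; N(one piece) = 1:
  size 1 → [10]=1
  size 2 → [9,10]=1
  size 3 → [8,9,10]=1
  size 4 → [7,8,9,10]=1
  size 5 → [6,7,8,9,10]=1
  size 6 → [3,6,7,8,9,10]=1  [5,6,7,8,9,10]=1
  size 7 → [2,3,6,7,8,9,10]=1  [3,5,6,7,8,9,10]=2  [4,5,6,7,8,9,10]=1
  size 8 → [1,4,5,6,7,8,9,10]=1  [2,3,5,6,7,8,9,10]=3  [3,4,5,6,7,8,9,10]=3
  size 9 → [0,1,4,5,6,7,8,9,10]=1  [1,3,4,5,6,7,8,9,10]=4  [2,3,4,5,6,7,8,9,10]=6
  first=0(s) contributes 10
  first=2(r) contributes 5
|[w]| = 15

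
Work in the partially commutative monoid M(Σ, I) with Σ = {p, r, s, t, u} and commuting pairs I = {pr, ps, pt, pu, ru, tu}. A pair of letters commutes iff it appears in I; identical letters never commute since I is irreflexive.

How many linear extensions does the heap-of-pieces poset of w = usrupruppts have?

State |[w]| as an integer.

piece 0:u — minimal
piece 1:s rests on {0:u}
piece 2:r rests on {1:s}
piece 3:u rests on {1:s}
piece 4:p — minimal
piece 5:r rests on {2:r}
piece 6:u rests on {3:u}
piece 7:p rests on {4:p}
piece 8:p rests on {7:p}
piece 9:t rests on {5:r}
piece 10:s rests on {6:u, 9:t}
minimal pieces: {0:u, 4:p}
ways to finish when only these pieces remain (= sum over removing one remaining piece with nothing left below it):
  1 left: {8}→1  {10}→1
  2 left: {6,10}→1  {7,8}→1  {8,10}→2  {9,10}→1
  3 left: {3,6,10}→1  {4,7,8}→1  {5,9,10}→1  {6,8,10}→3  {6,9,10}→2  {7,8,10}→3  {8,9,10}→3
  4 left: {2,5,9,10}→1  {3,6,8,10}→4  {3,6,9,10}→3  {4,7,8,10}→4  {5,6,9,10}→3  {5,8,9,10}→4  {6,7,8,10}→6  {6,8,9,10}→8  {7,8,9,10}→6
  5 left: {2,5,6,9,10}→4  {2,5,8,9,10}→5  {3,5,6,9,10}→6  {3,6,7,8,10}→10  {3,6,8,9,10}→15  {4,6,7,8,10}→10  {4,7,8,9,10}→10  {5,6,8,9,10}→15  {5,7,8,9,10}→10  {6,7,8,9,10}→20
  6 left: {2,3,5,6,9,10}→10  {2,5,6,8,9,10}→24  {2,5,7,8,9,10}→15  {3,4,6,7,8,10}→20  {3,5,6,8,9,10}→36  {3,6,7,8,9,10}→45  {4,5,7,8,9,10}→20  {4,6,7,8,9,10}→40  {5,6,7,8,9,10}→45
  7 left: {1,2,3,5,6,9,10}→10  {2,3,5,6,8,9,10}→70  {2,4,5,7,8,9,10}→35  {2,5,6,7,8,9,10}→84  {3,4,6,7,8,9,10}→105  {3,5,6,7,8,9,10}→126  {4,5,6,7,8,9,10}→105
  8 left: {0,1,2,3,5,6,9,10}→10  {1,2,3,5,6,8,9,10}→80  {2,3,5,6,7,8,9,10}→280  {2,4,5,6,7,8,9,10}→224  {3,4,5,6,7,8,9,10}→336
  9 left: {0,1,2,3,5,6,8,9,10}→90  {1,2,3,5,6,7,8,9,10}→360  {2,3,4,5,6,7,8,9,10}→840
  placing 0:u first → 1200 extensions
  placing 4:p first → 450 extensions
total linear extensions = 1650

1650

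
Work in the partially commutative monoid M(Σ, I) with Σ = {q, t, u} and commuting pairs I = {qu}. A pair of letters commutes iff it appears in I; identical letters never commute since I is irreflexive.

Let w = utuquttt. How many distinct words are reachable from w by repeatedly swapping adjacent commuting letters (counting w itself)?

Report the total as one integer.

3

0(u) covers ∅
1(t) covers 0:u
2(u) covers 1:t
3(q) covers 1:t
4(u) covers 2:u
5(t) covers 3:q, 4:u
6(t) covers 5:t
7(t) covers 6:t
floor of heap: 0:u
completions by unplaced set U, small U first (add the entries for U minus each lowest piece of U):
  |U|=1: {7}:1
  |U|=2: {6,7}:1
  |U|=3: {5,6,7}:1
  |U|=4: {3,5,6,7}:1  {4,5,6,7}:1
  |U|=5: {2,4,5,6,7}:1  {3,4,5,6,7}:2
  |U|=6: {2,3,4,5,6,7}:3
  start at 0(u): 3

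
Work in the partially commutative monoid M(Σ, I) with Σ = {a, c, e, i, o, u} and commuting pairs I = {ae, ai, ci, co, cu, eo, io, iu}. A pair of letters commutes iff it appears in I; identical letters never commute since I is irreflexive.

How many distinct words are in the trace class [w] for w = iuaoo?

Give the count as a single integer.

5

#0=i has no predecessor
#1=u has no predecessor
#2=a depends on [1:u]
#3=o depends on [2:a]
#4=o depends on [3:o]
sources: [0:i, 1:u]
N(rest) = Σ N(rest − s) over sources s of rest; N(one piece) = 1:
  size 1 → [0]=1  [4]=1
  size 2 → [0,4]=2  [3,4]=1
  size 3 → [0,3,4]=3  [2,3,4]=1
  first=0(i) contributes 1
  first=1(u) contributes 4
|[w]| = 5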